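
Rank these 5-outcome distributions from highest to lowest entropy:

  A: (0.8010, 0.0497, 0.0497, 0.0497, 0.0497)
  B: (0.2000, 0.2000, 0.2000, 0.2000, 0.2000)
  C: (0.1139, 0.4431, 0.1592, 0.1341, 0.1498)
B > C > A

Key insight: Entropy is maximized by uniform distributions and minimized by concentrated distributions.

- Uniform distributions have maximum entropy log₂(5) = 2.3219 bits
- The more "peaked" or concentrated a distribution, the lower its entropy

Entropies:
  H(A) = 1.1179 bits
  H(B) = 2.3219 bits
  H(C) = 2.0982 bits

Ranking: B > C > A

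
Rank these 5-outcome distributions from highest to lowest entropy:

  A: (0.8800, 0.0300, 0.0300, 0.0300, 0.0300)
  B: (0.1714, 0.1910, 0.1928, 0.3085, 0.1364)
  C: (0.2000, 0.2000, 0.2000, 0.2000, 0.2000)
C > B > A

Key insight: Entropy is maximized by uniform distributions and minimized by concentrated distributions.

- Uniform distributions have maximum entropy log₂(5) = 2.3219 bits
- The more "peaked" or concentrated a distribution, the lower its entropy

Entropies:
  H(A) = 0.7694 bits
  H(B) = 2.2655 bits
  H(C) = 2.3219 bits

Ranking: C > B > A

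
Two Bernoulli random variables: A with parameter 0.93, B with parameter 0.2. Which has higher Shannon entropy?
B

For binary distributions, entropy is maximized at p=0.5 and decreases as p moves toward 0 or 1.

H(A) = H(0.93) = 0.3659 bits
H(B) = H(0.2) = 0.7219 bits

Distribution B (p=0.2) is closer to uniform (p=0.5), so it has higher entropy.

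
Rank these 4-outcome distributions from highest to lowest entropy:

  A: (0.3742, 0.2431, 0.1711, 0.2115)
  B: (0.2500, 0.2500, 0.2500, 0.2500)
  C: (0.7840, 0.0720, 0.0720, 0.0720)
B > A > C

Key insight: Entropy is maximized by uniform distributions and minimized by concentrated distributions.

- Uniform distributions have maximum entropy log₂(4) = 2.0000 bits
- The more "peaked" or concentrated a distribution, the lower its entropy

Entropies:
  H(A) = 1.9366 bits
  H(B) = 2.0000 bits
  H(C) = 1.0951 bits

Ranking: B > A > C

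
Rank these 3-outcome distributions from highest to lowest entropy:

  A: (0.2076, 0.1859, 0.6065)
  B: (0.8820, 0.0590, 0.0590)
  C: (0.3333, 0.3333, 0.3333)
C > A > B

Key insight: Entropy is maximized by uniform distributions and minimized by concentrated distributions.

- Uniform distributions have maximum entropy log₂(3) = 1.5850 bits
- The more "peaked" or concentrated a distribution, the lower its entropy

Entropies:
  H(A) = 1.3597 bits
  H(B) = 0.6416 bits
  H(C) = 1.5850 bits

Ranking: C > A > B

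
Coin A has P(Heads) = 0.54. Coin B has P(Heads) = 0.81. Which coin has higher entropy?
A

For binary distributions, entropy is maximized at p=0.5 and decreases as p moves toward 0 or 1.

H(A) = H(0.54) = 0.9954 bits
H(B) = H(0.81) = 0.7015 bits

Distribution A (p=0.54) is closer to uniform (p=0.5), so it has higher entropy.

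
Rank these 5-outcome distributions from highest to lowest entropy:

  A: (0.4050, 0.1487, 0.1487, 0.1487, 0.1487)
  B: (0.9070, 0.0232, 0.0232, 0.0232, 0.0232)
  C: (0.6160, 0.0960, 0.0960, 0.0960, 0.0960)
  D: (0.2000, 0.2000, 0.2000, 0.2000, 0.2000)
D > A > C > B

Key insight: Entropy is maximized by uniform distributions and minimized by concentrated distributions.

Entropies:
  H(A) = 2.1638 bits
  H(B) = 0.6324 bits
  H(C) = 1.7288 bits
  H(D) = 2.3219 bits

Ranking: D > A > C > B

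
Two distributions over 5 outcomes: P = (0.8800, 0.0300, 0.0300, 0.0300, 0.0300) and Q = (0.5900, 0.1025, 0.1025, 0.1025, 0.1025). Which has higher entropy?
Q

P is highly concentrated on one outcome (88%), making it nearly deterministic. Q spreads its mass more evenly (max 59%). The more spread-out distribution has higher entropy: H(P) ≈ 0.769 bits, H(Q) ≈ 1.797 bits.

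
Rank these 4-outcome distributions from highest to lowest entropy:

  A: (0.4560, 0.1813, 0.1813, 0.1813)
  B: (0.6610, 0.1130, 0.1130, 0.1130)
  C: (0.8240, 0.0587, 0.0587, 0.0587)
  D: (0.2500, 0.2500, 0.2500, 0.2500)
D > A > B > C

Key insight: Entropy is maximized by uniform distributions and minimized by concentrated distributions.

Entropies:
  H(A) = 1.8566 bits
  H(B) = 1.4612 bits
  H(C) = 0.9502 bits
  H(D) = 2.0000 bits

Ranking: D > A > B > C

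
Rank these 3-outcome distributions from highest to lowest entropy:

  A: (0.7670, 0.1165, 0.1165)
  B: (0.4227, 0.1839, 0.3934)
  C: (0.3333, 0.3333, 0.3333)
C > B > A

Key insight: Entropy is maximized by uniform distributions and minimized by concentrated distributions.

- Uniform distributions have maximum entropy log₂(3) = 1.5850 bits
- The more "peaked" or concentrated a distribution, the lower its entropy

Entropies:
  H(A) = 1.0162 bits
  H(B) = 1.5039 bits
  H(C) = 1.5850 bits

Ranking: C > B > A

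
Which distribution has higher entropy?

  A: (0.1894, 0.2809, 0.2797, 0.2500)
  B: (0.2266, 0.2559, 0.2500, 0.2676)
B

Both distributions are close to uniform, making this a harder comparison.

H(A) = 1.9833 bits
H(B) = 1.9974 bits

The distribution closer to uniform has higher entropy.
Answer: B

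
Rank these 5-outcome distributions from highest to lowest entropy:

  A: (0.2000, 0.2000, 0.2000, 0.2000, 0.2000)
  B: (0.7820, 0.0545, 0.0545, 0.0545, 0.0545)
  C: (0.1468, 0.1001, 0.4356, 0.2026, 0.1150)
A > C > B

Key insight: Entropy is maximized by uniform distributions and minimized by concentrated distributions.

- Uniform distributions have maximum entropy log₂(5) = 2.3219 bits
- The more "peaked" or concentrated a distribution, the lower its entropy

Entropies:
  H(A) = 2.3219 bits
  H(B) = 1.1925 bits
  H(C) = 2.0863 bits

Ranking: A > C > B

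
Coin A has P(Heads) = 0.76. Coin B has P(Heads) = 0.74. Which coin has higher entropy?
B

For binary distributions, entropy is maximized at p=0.5 and decreases as p moves toward 0 or 1.

H(A) = H(0.76) = 0.7950 bits
H(B) = H(0.74) = 0.8267 bits

Distribution B (p=0.74) is closer to uniform (p=0.5), so it has higher entropy.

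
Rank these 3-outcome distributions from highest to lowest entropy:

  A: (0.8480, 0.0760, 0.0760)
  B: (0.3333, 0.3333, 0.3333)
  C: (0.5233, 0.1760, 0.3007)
B > C > A

Key insight: Entropy is maximized by uniform distributions and minimized by concentrated distributions.

- Uniform distributions have maximum entropy log₂(3) = 1.5850 bits
- The more "peaked" or concentrated a distribution, the lower its entropy

Entropies:
  H(A) = 0.7668 bits
  H(B) = 1.5850 bits
  H(C) = 1.4513 bits

Ranking: B > C > A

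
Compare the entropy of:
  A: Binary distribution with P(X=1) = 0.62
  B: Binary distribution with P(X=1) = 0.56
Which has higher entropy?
B

For binary distributions, entropy is maximized at p=0.5 and decreases as p moves toward 0 or 1.

H(A) = H(0.62) = 0.9580 bits
H(B) = H(0.56) = 0.9896 bits

Distribution B (p=0.56) is closer to uniform (p=0.5), so it has higher entropy.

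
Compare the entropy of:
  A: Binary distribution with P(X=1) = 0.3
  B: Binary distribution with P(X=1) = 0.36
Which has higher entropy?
B

For binary distributions, entropy is maximized at p=0.5 and decreases as p moves toward 0 or 1.

H(A) = H(0.3) = 0.8813 bits
H(B) = H(0.36) = 0.9427 bits

Distribution B (p=0.36) is closer to uniform (p=0.5), so it has higher entropy.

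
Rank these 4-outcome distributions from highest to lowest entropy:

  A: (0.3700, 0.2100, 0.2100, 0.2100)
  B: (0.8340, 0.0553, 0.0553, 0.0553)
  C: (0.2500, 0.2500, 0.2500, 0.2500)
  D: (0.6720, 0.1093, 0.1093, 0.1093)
C > A > D > B

Key insight: Entropy is maximized by uniform distributions and minimized by concentrated distributions.

Entropies:
  H(A) = 1.9492 bits
  H(B) = 0.9116 bits
  H(C) = 2.0000 bits
  H(D) = 1.4327 bits

Ranking: C > A > D > B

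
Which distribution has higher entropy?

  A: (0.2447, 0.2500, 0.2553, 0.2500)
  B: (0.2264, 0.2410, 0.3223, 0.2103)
A

Both distributions are close to uniform, making this a harder comparison.

H(A) = 1.9998 bits
H(B) = 1.9795 bits

The distribution closer to uniform has higher entropy.
Answer: A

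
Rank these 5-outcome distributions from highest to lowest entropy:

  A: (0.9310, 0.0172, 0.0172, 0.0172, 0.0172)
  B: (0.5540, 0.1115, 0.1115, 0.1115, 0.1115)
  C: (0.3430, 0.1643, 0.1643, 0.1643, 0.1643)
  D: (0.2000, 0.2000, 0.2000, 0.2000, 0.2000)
D > C > B > A

Key insight: Entropy is maximized by uniform distributions and minimized by concentrated distributions.

Entropies:
  H(A) = 0.5002 bits
  H(B) = 1.8836 bits
  H(C) = 2.2417 bits
  H(D) = 2.3219 bits

Ranking: D > C > B > A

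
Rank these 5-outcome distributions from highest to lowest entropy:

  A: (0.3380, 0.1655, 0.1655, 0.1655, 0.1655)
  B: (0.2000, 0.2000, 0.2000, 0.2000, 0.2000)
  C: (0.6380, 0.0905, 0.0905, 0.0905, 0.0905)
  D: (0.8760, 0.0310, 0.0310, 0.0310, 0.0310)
B > A > C > D

Key insight: Entropy is maximized by uniform distributions and minimized by concentrated distributions.

Entropies:
  H(A) = 2.2469 bits
  H(B) = 2.3219 bits
  H(C) = 1.6683 bits
  H(D) = 0.7888 bits

Ranking: B > A > C > D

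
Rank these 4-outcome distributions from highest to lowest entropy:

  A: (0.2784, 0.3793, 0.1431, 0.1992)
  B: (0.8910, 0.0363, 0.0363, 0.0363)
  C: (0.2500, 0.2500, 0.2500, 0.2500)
C > A > B

Key insight: Entropy is maximized by uniform distributions and minimized by concentrated distributions.

- Uniform distributions have maximum entropy log₂(4) = 2.0000 bits
- The more "peaked" or concentrated a distribution, the lower its entropy

Entropies:
  H(A) = 1.9091 bits
  H(B) = 0.6697 bits
  H(C) = 2.0000 bits

Ranking: C > A > B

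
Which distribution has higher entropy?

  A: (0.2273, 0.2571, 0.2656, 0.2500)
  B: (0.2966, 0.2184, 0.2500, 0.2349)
A

Both distributions are close to uniform, making this a harder comparison.

H(A) = 1.9976 bits
H(B) = 1.9904 bits

The distribution closer to uniform has higher entropy.
Answer: A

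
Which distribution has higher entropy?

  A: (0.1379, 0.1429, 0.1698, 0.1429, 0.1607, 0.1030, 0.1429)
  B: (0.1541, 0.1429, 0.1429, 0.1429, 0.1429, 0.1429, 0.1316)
B

Both distributions are close to uniform, making this a harder comparison.

H(A) = 2.7933 bits
H(B) = 2.8061 bits

The distribution closer to uniform has higher entropy.
Answer: B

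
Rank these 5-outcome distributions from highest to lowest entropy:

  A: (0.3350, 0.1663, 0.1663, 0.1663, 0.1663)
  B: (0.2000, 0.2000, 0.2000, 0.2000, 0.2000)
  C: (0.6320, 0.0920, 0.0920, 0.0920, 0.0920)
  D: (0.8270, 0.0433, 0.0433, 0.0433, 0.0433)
B > A > C > D

Key insight: Entropy is maximized by uniform distributions and minimized by concentrated distributions.

Entropies:
  H(A) = 2.2500 bits
  H(B) = 2.3219 bits
  H(C) = 1.6851 bits
  H(D) = 1.0105 bits

Ranking: B > A > C > D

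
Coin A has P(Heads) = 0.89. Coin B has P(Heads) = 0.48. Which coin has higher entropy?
B

For binary distributions, entropy is maximized at p=0.5 and decreases as p moves toward 0 or 1.

H(A) = H(0.89) = 0.4999 bits
H(B) = H(0.48) = 0.9988 bits

Distribution B (p=0.48) is closer to uniform (p=0.5), so it has higher entropy.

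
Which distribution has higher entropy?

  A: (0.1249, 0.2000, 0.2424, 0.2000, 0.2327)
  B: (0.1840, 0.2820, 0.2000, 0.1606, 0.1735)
B

Both distributions are close to uniform, making this a harder comparison.

H(A) = 2.2887 bits
H(B) = 2.2908 bits

The distribution closer to uniform has higher entropy.
Answer: B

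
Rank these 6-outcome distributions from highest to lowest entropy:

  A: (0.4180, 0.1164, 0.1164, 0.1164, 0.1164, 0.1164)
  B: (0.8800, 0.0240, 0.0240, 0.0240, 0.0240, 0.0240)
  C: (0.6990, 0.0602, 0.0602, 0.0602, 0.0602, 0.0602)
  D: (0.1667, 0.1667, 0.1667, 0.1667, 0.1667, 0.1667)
D > A > C > B

Key insight: Entropy is maximized by uniform distributions and minimized by concentrated distributions.

Entropies:
  H(A) = 2.3319 bits
  H(B) = 0.8080 bits
  H(C) = 1.5814 bits
  H(D) = 2.5850 bits

Ranking: D > A > C > B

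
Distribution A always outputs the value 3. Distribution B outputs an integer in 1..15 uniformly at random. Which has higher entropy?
B

A is deterministic, so H(A) = 0. B is uniform over 15 outcomes, so H(B) = log₂(15) = 3.907 bits. Any distribution with genuine randomness has higher entropy than a deterministic one.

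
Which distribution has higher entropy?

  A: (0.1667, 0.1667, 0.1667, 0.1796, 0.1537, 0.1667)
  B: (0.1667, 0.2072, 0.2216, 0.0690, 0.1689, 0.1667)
A

Both distributions are close to uniform, making this a harder comparison.

H(A) = 2.5835 bits
H(B) = 2.5134 bits

The distribution closer to uniform has higher entropy.
Answer: A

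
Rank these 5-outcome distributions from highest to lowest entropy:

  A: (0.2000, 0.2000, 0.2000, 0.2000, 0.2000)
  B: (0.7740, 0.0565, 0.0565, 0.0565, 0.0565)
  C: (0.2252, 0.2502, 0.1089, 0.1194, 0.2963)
A > C > B

Key insight: Entropy is maximized by uniform distributions and minimized by concentrated distributions.

- Uniform distributions have maximum entropy log₂(5) = 2.3219 bits
- The more "peaked" or concentrated a distribution, the lower its entropy

Entropies:
  H(A) = 2.3219 bits
  H(B) = 1.2230 bits
  H(C) = 2.2188 bits

Ranking: A > C > B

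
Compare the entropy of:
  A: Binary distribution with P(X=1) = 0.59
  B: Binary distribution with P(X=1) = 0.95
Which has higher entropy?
A

For binary distributions, entropy is maximized at p=0.5 and decreases as p moves toward 0 or 1.

H(A) = H(0.59) = 0.9765 bits
H(B) = H(0.95) = 0.2864 bits

Distribution A (p=0.59) is closer to uniform (p=0.5), so it has higher entropy.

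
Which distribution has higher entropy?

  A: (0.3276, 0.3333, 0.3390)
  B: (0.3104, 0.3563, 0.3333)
A

Both distributions are close to uniform, making this a harder comparison.

H(A) = 1.5848 bits
H(B) = 1.5827 bits

The distribution closer to uniform has higher entropy.
Answer: A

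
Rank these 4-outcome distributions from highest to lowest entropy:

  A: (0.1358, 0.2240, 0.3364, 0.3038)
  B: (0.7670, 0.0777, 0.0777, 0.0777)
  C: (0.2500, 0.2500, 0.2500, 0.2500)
C > A > B

Key insight: Entropy is maximized by uniform distributions and minimized by concentrated distributions.

- Uniform distributions have maximum entropy log₂(4) = 2.0000 bits
- The more "peaked" or concentrated a distribution, the lower its entropy

Entropies:
  H(A) = 1.9255 bits
  H(B) = 1.1525 bits
  H(C) = 2.0000 bits

Ranking: C > A > B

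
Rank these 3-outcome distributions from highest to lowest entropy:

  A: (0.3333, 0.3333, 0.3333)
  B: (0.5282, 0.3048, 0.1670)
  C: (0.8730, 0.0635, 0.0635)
A > B > C

Key insight: Entropy is maximized by uniform distributions and minimized by concentrated distributions.

- Uniform distributions have maximum entropy log₂(3) = 1.5850 bits
- The more "peaked" or concentrated a distribution, the lower its entropy

Entropies:
  H(A) = 1.5850 bits
  H(B) = 1.4400 bits
  H(C) = 0.6762 bits

Ranking: A > B > C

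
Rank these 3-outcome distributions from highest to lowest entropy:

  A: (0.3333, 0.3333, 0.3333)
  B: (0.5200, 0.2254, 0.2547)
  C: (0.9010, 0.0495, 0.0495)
A > B > C

Key insight: Entropy is maximized by uniform distributions and minimized by concentrated distributions.

- Uniform distributions have maximum entropy log₂(3) = 1.5850 bits
- The more "peaked" or concentrated a distribution, the lower its entropy

Entropies:
  H(A) = 1.5850 bits
  H(B) = 1.4776 bits
  H(C) = 0.5648 bits

Ranking: A > B > C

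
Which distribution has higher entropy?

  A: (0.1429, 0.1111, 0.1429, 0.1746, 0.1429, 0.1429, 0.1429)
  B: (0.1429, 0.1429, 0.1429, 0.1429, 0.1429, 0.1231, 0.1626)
B

Both distributions are close to uniform, making this a harder comparison.

H(A) = 2.7971 bits
H(B) = 2.8034 bits

The distribution closer to uniform has higher entropy.
Answer: B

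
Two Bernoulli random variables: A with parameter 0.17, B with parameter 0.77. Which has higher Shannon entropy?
B

For binary distributions, entropy is maximized at p=0.5 and decreases as p moves toward 0 or 1.

H(A) = H(0.17) = 0.6577 bits
H(B) = H(0.77) = 0.7780 bits

Distribution B (p=0.77) is closer to uniform (p=0.5), so it has higher entropy.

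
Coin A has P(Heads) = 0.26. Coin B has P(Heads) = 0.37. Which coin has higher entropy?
B

For binary distributions, entropy is maximized at p=0.5 and decreases as p moves toward 0 or 1.

H(A) = H(0.26) = 0.8267 bits
H(B) = H(0.37) = 0.9507 bits

Distribution B (p=0.37) is closer to uniform (p=0.5), so it has higher entropy.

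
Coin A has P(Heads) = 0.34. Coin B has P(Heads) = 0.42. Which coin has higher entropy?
B

For binary distributions, entropy is maximized at p=0.5 and decreases as p moves toward 0 or 1.

H(A) = H(0.34) = 0.9248 bits
H(B) = H(0.42) = 0.9815 bits

Distribution B (p=0.42) is closer to uniform (p=0.5), so it has higher entropy.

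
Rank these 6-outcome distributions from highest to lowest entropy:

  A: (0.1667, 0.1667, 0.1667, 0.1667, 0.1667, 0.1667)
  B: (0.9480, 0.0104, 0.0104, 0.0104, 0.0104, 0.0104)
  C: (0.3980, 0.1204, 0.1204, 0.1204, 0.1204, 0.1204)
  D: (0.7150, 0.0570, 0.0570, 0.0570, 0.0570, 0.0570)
A > C > D > B

Key insight: Entropy is maximized by uniform distributions and minimized by concentrated distributions.

Entropies:
  H(A) = 2.5850 bits
  H(B) = 0.4156 bits
  H(C) = 2.3676 bits
  H(D) = 1.5239 bits

Ranking: A > C > D > B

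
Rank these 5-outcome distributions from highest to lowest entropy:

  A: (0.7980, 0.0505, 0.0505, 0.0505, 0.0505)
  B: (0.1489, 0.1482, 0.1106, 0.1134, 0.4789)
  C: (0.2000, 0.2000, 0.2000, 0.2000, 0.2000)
C > B > A

Key insight: Entropy is maximized by uniform distributions and minimized by concentrated distributions.

- Uniform distributions have maximum entropy log₂(5) = 2.3219 bits
- The more "peaked" or concentrated a distribution, the lower its entropy

Entropies:
  H(A) = 1.1299 bits
  H(B) = 2.0336 bits
  H(C) = 2.3219 bits

Ranking: C > B > A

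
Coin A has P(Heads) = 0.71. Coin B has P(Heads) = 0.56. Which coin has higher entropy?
B

For binary distributions, entropy is maximized at p=0.5 and decreases as p moves toward 0 or 1.

H(A) = H(0.71) = 0.8687 bits
H(B) = H(0.56) = 0.9896 bits

Distribution B (p=0.56) is closer to uniform (p=0.5), so it has higher entropy.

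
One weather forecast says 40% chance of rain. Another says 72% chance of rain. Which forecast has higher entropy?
40% forecast

Treat each forecast as a Bernoulli distribution. Binary entropy is maximized at p=0.5 and falls off symmetrically toward 0 or 1. The 40% forecast is closer to 50%, so it is more uncertain. H(40%) ≈ 0.971 bits, H(72%) ≈ 0.855 bits.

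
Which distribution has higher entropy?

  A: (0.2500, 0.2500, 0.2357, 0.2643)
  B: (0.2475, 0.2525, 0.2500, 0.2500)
B

Both distributions are close to uniform, making this a harder comparison.

H(A) = 1.9988 bits
H(B) = 2.0000 bits

The distribution closer to uniform has higher entropy.
Answer: B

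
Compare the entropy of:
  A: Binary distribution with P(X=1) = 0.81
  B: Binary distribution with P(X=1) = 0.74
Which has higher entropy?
B

For binary distributions, entropy is maximized at p=0.5 and decreases as p moves toward 0 or 1.

H(A) = H(0.81) = 0.7015 bits
H(B) = H(0.74) = 0.8267 bits

Distribution B (p=0.74) is closer to uniform (p=0.5), so it has higher entropy.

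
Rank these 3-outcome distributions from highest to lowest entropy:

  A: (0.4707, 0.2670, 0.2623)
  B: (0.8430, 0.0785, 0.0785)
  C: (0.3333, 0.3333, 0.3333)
C > A > B

Key insight: Entropy is maximized by uniform distributions and minimized by concentrated distributions.

- Uniform distributions have maximum entropy log₂(3) = 1.5850 bits
- The more "peaked" or concentrated a distribution, the lower its entropy

Entropies:
  H(A) = 1.5268 bits
  H(B) = 0.7841 bits
  H(C) = 1.5850 bits

Ranking: C > A > B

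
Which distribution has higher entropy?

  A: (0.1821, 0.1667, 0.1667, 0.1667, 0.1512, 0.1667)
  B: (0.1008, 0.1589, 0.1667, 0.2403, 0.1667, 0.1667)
A

Both distributions are close to uniform, making this a harder comparison.

H(A) = 2.5829 bits
H(B) = 2.5422 bits

The distribution closer to uniform has higher entropy.
Answer: A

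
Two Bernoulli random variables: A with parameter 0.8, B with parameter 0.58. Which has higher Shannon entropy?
B

For binary distributions, entropy is maximized at p=0.5 and decreases as p moves toward 0 or 1.

H(A) = H(0.8) = 0.7219 bits
H(B) = H(0.58) = 0.9815 bits

Distribution B (p=0.58) is closer to uniform (p=0.5), so it has higher entropy.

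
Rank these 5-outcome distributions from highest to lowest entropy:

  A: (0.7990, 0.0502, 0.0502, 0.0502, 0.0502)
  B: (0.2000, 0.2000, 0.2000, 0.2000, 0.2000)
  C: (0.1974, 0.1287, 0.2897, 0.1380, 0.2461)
B > C > A

Key insight: Entropy is maximized by uniform distributions and minimized by concentrated distributions.

- Uniform distributions have maximum entropy log₂(5) = 2.3219 bits
- The more "peaked" or concentrated a distribution, the lower its entropy

Entropies:
  H(A) = 1.1259 bits
  H(B) = 2.3219 bits
  H(C) = 2.2528 bits

Ranking: B > C > A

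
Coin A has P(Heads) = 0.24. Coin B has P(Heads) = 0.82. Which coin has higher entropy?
A

For binary distributions, entropy is maximized at p=0.5 and decreases as p moves toward 0 or 1.

H(A) = H(0.24) = 0.7950 bits
H(B) = H(0.82) = 0.6801 bits

Distribution A (p=0.24) is closer to uniform (p=0.5), so it has higher entropy.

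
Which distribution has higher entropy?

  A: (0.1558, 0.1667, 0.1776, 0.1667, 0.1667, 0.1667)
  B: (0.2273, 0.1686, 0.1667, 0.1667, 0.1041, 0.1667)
A

Both distributions are close to uniform, making this a harder comparison.

H(A) = 2.5839 bits
H(B) = 2.5511 bits

The distribution closer to uniform has higher entropy.
Answer: A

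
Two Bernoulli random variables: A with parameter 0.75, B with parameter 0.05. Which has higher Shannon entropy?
A

For binary distributions, entropy is maximized at p=0.5 and decreases as p moves toward 0 or 1.

H(A) = H(0.75) = 0.8113 bits
H(B) = H(0.05) = 0.2864 bits

Distribution A (p=0.75) is closer to uniform (p=0.5), so it has higher entropy.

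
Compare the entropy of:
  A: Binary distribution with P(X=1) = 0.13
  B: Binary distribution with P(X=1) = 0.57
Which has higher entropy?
B

For binary distributions, entropy is maximized at p=0.5 and decreases as p moves toward 0 or 1.

H(A) = H(0.13) = 0.5574 bits
H(B) = H(0.57) = 0.9858 bits

Distribution B (p=0.57) is closer to uniform (p=0.5), so it has higher entropy.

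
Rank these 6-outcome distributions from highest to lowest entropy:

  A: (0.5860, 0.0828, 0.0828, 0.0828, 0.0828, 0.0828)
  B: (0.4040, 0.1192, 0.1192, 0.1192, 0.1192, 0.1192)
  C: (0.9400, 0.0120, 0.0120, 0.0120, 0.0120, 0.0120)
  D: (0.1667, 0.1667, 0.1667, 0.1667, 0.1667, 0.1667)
D > B > A > C

Key insight: Entropy is maximized by uniform distributions and minimized by concentrated distributions.

Entropies:
  H(A) = 1.9398 bits
  H(B) = 2.3571 bits
  H(C) = 0.4668 bits
  H(D) = 2.5850 bits

Ranking: D > B > A > C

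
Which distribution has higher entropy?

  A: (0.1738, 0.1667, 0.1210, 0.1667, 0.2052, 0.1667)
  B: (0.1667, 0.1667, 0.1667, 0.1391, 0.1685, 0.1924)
B

Both distributions are close to uniform, making this a harder comparison.

H(A) = 2.5688 bits
H(B) = 2.5787 bits

The distribution closer to uniform has higher entropy.
Answer: B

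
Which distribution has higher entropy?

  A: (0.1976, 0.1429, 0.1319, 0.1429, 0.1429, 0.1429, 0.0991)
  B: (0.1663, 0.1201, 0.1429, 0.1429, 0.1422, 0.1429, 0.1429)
B

Both distributions are close to uniform, making this a harder comparison.

H(A) = 2.7824 bits
H(B) = 2.8020 bits

The distribution closer to uniform has higher entropy.
Answer: B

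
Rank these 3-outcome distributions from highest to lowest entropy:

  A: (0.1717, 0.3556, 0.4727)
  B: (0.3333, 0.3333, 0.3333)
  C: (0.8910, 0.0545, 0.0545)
B > A > C

Key insight: Entropy is maximized by uniform distributions and minimized by concentrated distributions.

- Uniform distributions have maximum entropy log₂(3) = 1.5850 bits
- The more "peaked" or concentrated a distribution, the lower its entropy

Entropies:
  H(A) = 1.4779 bits
  H(B) = 1.5850 bits
  H(C) = 0.6059 bits

Ranking: B > A > C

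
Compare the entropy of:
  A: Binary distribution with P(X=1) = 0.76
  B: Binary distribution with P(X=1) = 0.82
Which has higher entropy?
A

For binary distributions, entropy is maximized at p=0.5 and decreases as p moves toward 0 or 1.

H(A) = H(0.76) = 0.7950 bits
H(B) = H(0.82) = 0.6801 bits

Distribution A (p=0.76) is closer to uniform (p=0.5), so it has higher entropy.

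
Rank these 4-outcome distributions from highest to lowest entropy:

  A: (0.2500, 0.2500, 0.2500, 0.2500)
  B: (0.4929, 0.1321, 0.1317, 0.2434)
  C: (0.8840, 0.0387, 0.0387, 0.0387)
A > B > C

Key insight: Entropy is maximized by uniform distributions and minimized by concentrated distributions.

- Uniform distributions have maximum entropy log₂(4) = 2.0000 bits
- The more "peaked" or concentrated a distribution, the lower its entropy

Entropies:
  H(A) = 2.0000 bits
  H(B) = 1.7701 bits
  H(C) = 0.7016 bits

Ranking: A > B > C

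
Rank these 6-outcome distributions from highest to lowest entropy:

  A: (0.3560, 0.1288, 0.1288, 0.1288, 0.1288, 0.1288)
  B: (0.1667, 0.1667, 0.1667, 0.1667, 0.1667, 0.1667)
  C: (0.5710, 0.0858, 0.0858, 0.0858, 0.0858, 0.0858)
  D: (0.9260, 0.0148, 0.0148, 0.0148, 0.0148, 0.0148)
B > A > C > D

Key insight: Entropy is maximized by uniform distributions and minimized by concentrated distributions.

Entropies:
  H(A) = 2.4346 bits
  H(B) = 2.5850 bits
  H(C) = 1.9815 bits
  H(D) = 0.5525 bits

Ranking: B > A > C > D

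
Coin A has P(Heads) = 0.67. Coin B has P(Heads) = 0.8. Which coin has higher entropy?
A

For binary distributions, entropy is maximized at p=0.5 and decreases as p moves toward 0 or 1.

H(A) = H(0.67) = 0.9149 bits
H(B) = H(0.8) = 0.7219 bits

Distribution A (p=0.67) is closer to uniform (p=0.5), so it has higher entropy.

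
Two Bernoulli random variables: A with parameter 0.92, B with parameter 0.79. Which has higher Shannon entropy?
B

For binary distributions, entropy is maximized at p=0.5 and decreases as p moves toward 0 or 1.

H(A) = H(0.92) = 0.4022 bits
H(B) = H(0.79) = 0.7415 bits

Distribution B (p=0.79) is closer to uniform (p=0.5), so it has higher entropy.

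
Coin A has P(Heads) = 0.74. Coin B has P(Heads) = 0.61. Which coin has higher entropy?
B

For binary distributions, entropy is maximized at p=0.5 and decreases as p moves toward 0 or 1.

H(A) = H(0.74) = 0.8267 bits
H(B) = H(0.61) = 0.9648 bits

Distribution B (p=0.61) is closer to uniform (p=0.5), so it has higher entropy.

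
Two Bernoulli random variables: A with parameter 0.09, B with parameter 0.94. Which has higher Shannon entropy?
A

For binary distributions, entropy is maximized at p=0.5 and decreases as p moves toward 0 or 1.

H(A) = H(0.09) = 0.4365 bits
H(B) = H(0.94) = 0.3274 bits

Distribution A (p=0.09) is closer to uniform (p=0.5), so it has higher entropy.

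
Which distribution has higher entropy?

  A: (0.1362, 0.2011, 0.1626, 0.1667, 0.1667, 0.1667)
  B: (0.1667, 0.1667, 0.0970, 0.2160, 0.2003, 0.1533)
A

Both distributions are close to uniform, making this a harder comparison.

H(A) = 2.5758 bits
H(B) = 2.5452 bits

The distribution closer to uniform has higher entropy.
Answer: A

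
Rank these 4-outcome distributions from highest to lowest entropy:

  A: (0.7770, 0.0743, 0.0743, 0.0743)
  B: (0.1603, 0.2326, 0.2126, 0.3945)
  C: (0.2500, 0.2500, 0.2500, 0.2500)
C > B > A

Key insight: Entropy is maximized by uniform distributions and minimized by concentrated distributions.

- Uniform distributions have maximum entropy log₂(4) = 2.0000 bits
- The more "peaked" or concentrated a distribution, the lower its entropy

Entropies:
  H(A) = 1.1191 bits
  H(B) = 1.9170 bits
  H(C) = 2.0000 bits

Ranking: C > B > A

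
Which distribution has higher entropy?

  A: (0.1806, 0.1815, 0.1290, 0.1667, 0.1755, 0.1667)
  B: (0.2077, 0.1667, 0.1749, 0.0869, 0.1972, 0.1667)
A

Both distributions are close to uniform, making this a harder comparison.

H(A) = 2.5762 bits
H(B) = 2.5407 bits

The distribution closer to uniform has higher entropy.
Answer: A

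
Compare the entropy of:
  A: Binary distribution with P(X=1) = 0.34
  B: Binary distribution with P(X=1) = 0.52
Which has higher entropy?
B

For binary distributions, entropy is maximized at p=0.5 and decreases as p moves toward 0 or 1.

H(A) = H(0.34) = 0.9248 bits
H(B) = H(0.52) = 0.9988 bits

Distribution B (p=0.52) is closer to uniform (p=0.5), so it has higher entropy.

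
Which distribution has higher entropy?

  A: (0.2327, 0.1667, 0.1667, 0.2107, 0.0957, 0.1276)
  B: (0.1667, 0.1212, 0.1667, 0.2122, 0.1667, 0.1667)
B

Both distributions are close to uniform, making this a harder comparison.

H(A) = 2.5275 bits
H(B) = 2.5668 bits

The distribution closer to uniform has higher entropy.
Answer: B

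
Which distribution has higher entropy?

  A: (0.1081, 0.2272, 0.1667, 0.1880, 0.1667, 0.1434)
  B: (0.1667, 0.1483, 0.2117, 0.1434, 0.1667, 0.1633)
B

Both distributions are close to uniform, making this a harder comparison.

H(A) = 2.5494 bits
H(B) = 2.5729 bits

The distribution closer to uniform has higher entropy.
Answer: B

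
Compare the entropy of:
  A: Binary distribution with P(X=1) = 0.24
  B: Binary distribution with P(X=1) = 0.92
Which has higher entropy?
A

For binary distributions, entropy is maximized at p=0.5 and decreases as p moves toward 0 or 1.

H(A) = H(0.24) = 0.7950 bits
H(B) = H(0.92) = 0.4022 bits

Distribution A (p=0.24) is closer to uniform (p=0.5), so it has higher entropy.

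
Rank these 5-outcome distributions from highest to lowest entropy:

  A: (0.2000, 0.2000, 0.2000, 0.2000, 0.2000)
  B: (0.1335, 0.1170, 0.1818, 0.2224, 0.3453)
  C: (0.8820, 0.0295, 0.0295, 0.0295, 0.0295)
A > B > C

Key insight: Entropy is maximized by uniform distributions and minimized by concentrated distributions.

- Uniform distributions have maximum entropy log₂(5) = 2.3219 bits
- The more "peaked" or concentrated a distribution, the lower its entropy

Entropies:
  H(A) = 2.3219 bits
  H(B) = 2.2091 bits
  H(C) = 0.7596 bits

Ranking: A > B > C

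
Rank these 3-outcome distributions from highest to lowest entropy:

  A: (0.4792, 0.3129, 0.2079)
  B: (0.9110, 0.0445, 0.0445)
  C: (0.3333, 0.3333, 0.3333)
C > A > B

Key insight: Entropy is maximized by uniform distributions and minimized by concentrated distributions.

- Uniform distributions have maximum entropy log₂(3) = 1.5850 bits
- The more "peaked" or concentrated a distribution, the lower its entropy

Entropies:
  H(A) = 1.5042 bits
  H(B) = 0.5221 bits
  H(C) = 1.5850 bits

Ranking: C > A > B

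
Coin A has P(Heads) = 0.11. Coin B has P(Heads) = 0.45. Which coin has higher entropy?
B

For binary distributions, entropy is maximized at p=0.5 and decreases as p moves toward 0 or 1.

H(A) = H(0.11) = 0.4999 bits
H(B) = H(0.45) = 0.9928 bits

Distribution B (p=0.45) is closer to uniform (p=0.5), so it has higher entropy.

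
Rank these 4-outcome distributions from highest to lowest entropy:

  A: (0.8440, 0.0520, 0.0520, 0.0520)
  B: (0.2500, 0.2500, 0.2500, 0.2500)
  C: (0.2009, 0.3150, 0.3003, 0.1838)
B > C > A

Key insight: Entropy is maximized by uniform distributions and minimized by concentrated distributions.

- Uniform distributions have maximum entropy log₂(4) = 2.0000 bits
- The more "peaked" or concentrated a distribution, the lower its entropy

Entropies:
  H(A) = 0.8719 bits
  H(B) = 2.0000 bits
  H(C) = 1.9605 bits

Ranking: B > C > A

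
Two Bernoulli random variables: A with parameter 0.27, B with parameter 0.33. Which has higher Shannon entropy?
B

For binary distributions, entropy is maximized at p=0.5 and decreases as p moves toward 0 or 1.

H(A) = H(0.27) = 0.8415 bits
H(B) = H(0.33) = 0.9149 bits

Distribution B (p=0.33) is closer to uniform (p=0.5), so it has higher entropy.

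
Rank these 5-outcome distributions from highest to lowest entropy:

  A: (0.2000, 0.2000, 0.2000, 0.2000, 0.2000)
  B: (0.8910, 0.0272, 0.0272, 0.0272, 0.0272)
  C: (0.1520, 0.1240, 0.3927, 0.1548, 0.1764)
A > C > B

Key insight: Entropy is maximized by uniform distributions and minimized by concentrated distributions.

- Uniform distributions have maximum entropy log₂(5) = 2.3219 bits
- The more "peaked" or concentrated a distribution, the lower its entropy

Entropies:
  H(A) = 2.3219 bits
  H(B) = 0.7149 bits
  H(C) = 2.1744 bits

Ranking: A > C > B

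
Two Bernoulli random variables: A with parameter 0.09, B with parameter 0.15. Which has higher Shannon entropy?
B

For binary distributions, entropy is maximized at p=0.5 and decreases as p moves toward 0 or 1.

H(A) = H(0.09) = 0.4365 bits
H(B) = H(0.15) = 0.6098 bits

Distribution B (p=0.15) is closer to uniform (p=0.5), so it has higher entropy.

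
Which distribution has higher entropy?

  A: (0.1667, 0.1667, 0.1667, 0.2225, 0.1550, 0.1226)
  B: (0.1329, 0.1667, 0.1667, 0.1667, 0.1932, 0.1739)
B

Both distributions are close to uniform, making this a harder comparison.

H(A) = 2.5629 bits
H(B) = 2.5765 bits

The distribution closer to uniform has higher entropy.
Answer: B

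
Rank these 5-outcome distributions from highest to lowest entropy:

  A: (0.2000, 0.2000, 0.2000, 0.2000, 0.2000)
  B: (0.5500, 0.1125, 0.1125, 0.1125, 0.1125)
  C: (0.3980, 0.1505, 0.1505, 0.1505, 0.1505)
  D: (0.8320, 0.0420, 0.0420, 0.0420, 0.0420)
A > C > B > D

Key insight: Entropy is maximized by uniform distributions and minimized by concentrated distributions.

Entropies:
  H(A) = 2.3219 bits
  H(B) = 1.8928 bits
  H(C) = 2.1738 bits
  H(D) = 0.9891 bits

Ranking: A > C > B > D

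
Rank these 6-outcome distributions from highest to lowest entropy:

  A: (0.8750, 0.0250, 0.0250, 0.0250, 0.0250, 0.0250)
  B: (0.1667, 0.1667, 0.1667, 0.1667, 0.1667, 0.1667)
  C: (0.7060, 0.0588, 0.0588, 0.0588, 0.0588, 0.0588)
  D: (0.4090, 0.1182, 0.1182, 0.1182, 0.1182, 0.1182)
B > D > C > A

Key insight: Entropy is maximized by uniform distributions and minimized by concentrated distributions.

Entropies:
  H(A) = 0.8338 bits
  H(B) = 2.5850 bits
  H(C) = 1.5565 bits
  H(D) = 2.3482 bits

Ranking: B > D > C > A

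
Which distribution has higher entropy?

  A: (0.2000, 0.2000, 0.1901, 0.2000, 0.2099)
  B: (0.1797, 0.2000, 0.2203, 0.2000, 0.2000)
A

Both distributions are close to uniform, making this a harder comparison.

H(A) = 2.3212 bits
H(B) = 2.3189 bits

The distribution closer to uniform has higher entropy.
Answer: A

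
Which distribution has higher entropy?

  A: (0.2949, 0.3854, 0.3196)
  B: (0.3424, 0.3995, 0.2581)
A

Both distributions are close to uniform, making this a harder comparison.

H(A) = 1.5756 bits
H(B) = 1.5626 bits

The distribution closer to uniform has higher entropy.
Answer: A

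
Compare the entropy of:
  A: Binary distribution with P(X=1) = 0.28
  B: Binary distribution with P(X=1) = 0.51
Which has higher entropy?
B

For binary distributions, entropy is maximized at p=0.5 and decreases as p moves toward 0 or 1.

H(A) = H(0.28) = 0.8555 bits
H(B) = H(0.51) = 0.9997 bits

Distribution B (p=0.51) is closer to uniform (p=0.5), so it has higher entropy.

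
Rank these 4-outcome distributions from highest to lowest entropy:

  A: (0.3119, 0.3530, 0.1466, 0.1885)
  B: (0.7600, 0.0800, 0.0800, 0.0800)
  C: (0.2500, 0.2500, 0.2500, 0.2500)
C > A > B

Key insight: Entropy is maximized by uniform distributions and minimized by concentrated distributions.

- Uniform distributions have maximum entropy log₂(4) = 2.0000 bits
- The more "peaked" or concentrated a distribution, the lower its entropy

Entropies:
  H(A) = 1.9144 bits
  H(B) = 1.1754 bits
  H(C) = 2.0000 bits

Ranking: C > A > B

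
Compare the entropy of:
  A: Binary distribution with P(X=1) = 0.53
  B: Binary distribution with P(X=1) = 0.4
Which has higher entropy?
A

For binary distributions, entropy is maximized at p=0.5 and decreases as p moves toward 0 or 1.

H(A) = H(0.53) = 0.9974 bits
H(B) = H(0.4) = 0.9710 bits

Distribution A (p=0.53) is closer to uniform (p=0.5), so it has higher entropy.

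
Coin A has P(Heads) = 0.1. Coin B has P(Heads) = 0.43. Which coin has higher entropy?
B

For binary distributions, entropy is maximized at p=0.5 and decreases as p moves toward 0 or 1.

H(A) = H(0.1) = 0.4690 bits
H(B) = H(0.43) = 0.9858 bits

Distribution B (p=0.43) is closer to uniform (p=0.5), so it has higher entropy.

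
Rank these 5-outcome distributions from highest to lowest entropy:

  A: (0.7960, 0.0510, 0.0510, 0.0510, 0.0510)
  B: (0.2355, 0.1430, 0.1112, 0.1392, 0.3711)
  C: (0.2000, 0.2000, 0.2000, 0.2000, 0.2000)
C > B > A

Key insight: Entropy is maximized by uniform distributions and minimized by concentrated distributions.

- Uniform distributions have maximum entropy log₂(5) = 2.3219 bits
- The more "peaked" or concentrated a distribution, the lower its entropy

Entropies:
  H(A) = 1.1379 bits
  H(B) = 2.1716 bits
  H(C) = 2.3219 bits

Ranking: C > B > A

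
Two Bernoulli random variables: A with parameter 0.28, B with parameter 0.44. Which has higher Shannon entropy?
B

For binary distributions, entropy is maximized at p=0.5 and decreases as p moves toward 0 or 1.

H(A) = H(0.28) = 0.8555 bits
H(B) = H(0.44) = 0.9896 bits

Distribution B (p=0.44) is closer to uniform (p=0.5), so it has higher entropy.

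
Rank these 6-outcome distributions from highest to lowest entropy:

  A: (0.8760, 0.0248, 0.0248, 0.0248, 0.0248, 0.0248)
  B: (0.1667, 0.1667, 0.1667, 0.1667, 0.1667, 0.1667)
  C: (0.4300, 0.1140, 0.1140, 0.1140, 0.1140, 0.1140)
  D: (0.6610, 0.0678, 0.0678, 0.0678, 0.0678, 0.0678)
B > C > D > A

Key insight: Entropy is maximized by uniform distributions and minimized by concentrated distributions.

Entropies:
  H(A) = 0.8287 bits
  H(B) = 2.5850 bits
  H(C) = 2.3093 bits
  H(D) = 1.7110 bits

Ranking: B > C > D > A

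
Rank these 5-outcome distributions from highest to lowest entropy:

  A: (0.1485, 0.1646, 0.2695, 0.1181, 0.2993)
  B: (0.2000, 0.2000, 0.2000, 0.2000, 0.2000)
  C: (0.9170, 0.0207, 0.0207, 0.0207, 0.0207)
B > A > C

Key insight: Entropy is maximized by uniform distributions and minimized by concentrated distributions.

- Uniform distributions have maximum entropy log₂(5) = 2.3219 bits
- The more "peaked" or concentrated a distribution, the lower its entropy

Entropies:
  H(A) = 2.2317 bits
  H(B) = 2.3219 bits
  H(C) = 0.5787 bits

Ranking: B > A > C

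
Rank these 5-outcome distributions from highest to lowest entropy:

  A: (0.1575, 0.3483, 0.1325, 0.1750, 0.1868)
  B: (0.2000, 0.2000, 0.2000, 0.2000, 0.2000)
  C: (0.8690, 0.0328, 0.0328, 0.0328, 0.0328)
B > A > C

Key insight: Entropy is maximized by uniform distributions and minimized by concentrated distributions.

- Uniform distributions have maximum entropy log₂(5) = 2.3219 bits
- The more "peaked" or concentrated a distribution, the lower its entropy

Entropies:
  H(A) = 2.2284 bits
  H(B) = 2.3219 bits
  H(C) = 0.8222 bits

Ranking: B > A > C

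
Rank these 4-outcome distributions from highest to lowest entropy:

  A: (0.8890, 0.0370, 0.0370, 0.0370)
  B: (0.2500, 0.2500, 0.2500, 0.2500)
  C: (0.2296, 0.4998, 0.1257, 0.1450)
B > C > A

Key insight: Entropy is maximized by uniform distributions and minimized by concentrated distributions.

- Uniform distributions have maximum entropy log₂(4) = 2.0000 bits
- The more "peaked" or concentrated a distribution, the lower its entropy

Entropies:
  H(A) = 0.6789 bits
  H(B) = 2.0000 bits
  H(C) = 1.7675 bits

Ranking: B > C > A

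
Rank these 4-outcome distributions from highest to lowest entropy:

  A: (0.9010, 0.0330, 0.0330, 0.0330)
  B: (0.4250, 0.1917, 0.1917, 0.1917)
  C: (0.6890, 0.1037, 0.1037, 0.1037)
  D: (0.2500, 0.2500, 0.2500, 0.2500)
D > B > C > A

Key insight: Entropy is maximized by uniform distributions and minimized by concentrated distributions.

Entropies:
  H(A) = 0.6227 bits
  H(B) = 1.8951 bits
  H(C) = 1.3872 bits
  H(D) = 2.0000 bits

Ranking: D > B > C > A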